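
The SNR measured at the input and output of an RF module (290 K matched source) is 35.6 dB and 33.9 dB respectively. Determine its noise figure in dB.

NF (dB) = SNR_in(dB) − SNR_out(dB) when the source is at T₀
NF = 35.6 − 33.9 = 1.7 dB

1.7 dB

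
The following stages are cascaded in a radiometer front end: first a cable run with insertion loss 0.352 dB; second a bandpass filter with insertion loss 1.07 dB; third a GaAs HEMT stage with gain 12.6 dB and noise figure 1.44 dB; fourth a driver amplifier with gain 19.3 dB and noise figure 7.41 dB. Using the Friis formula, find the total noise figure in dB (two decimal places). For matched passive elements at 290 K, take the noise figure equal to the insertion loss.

3.57 dB

Convert to linear (a loss of L dB is a gain of −L dB): F_i = 10^(NF_i/10), G_i = 10^(G_i,dB/10)
  Stage 1: F_1 = 10^(0.352/10) = 1.084, G_1 = 10^(−0.352/10) = 0.9221
  Stage 2: F_2 = 10^(1.07/10) = 1.279, G_2 = 10^(−1.07/10) = 0.7816
  Stage 3: F_3 = 10^(1.44/10) = 1.393, G_3 = 10^(12.6/10) = 18.20
  Stage 4: F_4 = 10^(7.41/10) = 5.508, G_4 = 10^(19.3/10) = 85.11
Friis cascade:
  F = 1.084 + (1.279 − 1)/0.9221 + (1.393 − 1)/0.7208 + (5.508 − 1)/13.12 = 2.277
NF = 10 log₁₀(2.277) = 3.57 dB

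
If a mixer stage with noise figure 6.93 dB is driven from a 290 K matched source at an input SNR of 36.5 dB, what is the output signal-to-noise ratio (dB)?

29.57 dB

By definition F = SNR_in/SNR_out, so in dB: SNR_out = SNR_in − NF
SNR_out = 36.5 − 6.93 = 29.57 dB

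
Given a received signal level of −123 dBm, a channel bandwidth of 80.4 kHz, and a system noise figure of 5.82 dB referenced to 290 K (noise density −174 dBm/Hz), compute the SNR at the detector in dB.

Noise floor: N = −174 + 10 log₁₀(B) + NF
10 log₁₀(8.04×10⁴) = 49.05 dB
N = −174 + 49.05 + 5.82 = −119.13 dBm
SNR = P_sig − N = −123 − (−119.13) = −3.87 dB → −3.9 dB

−3.9 dB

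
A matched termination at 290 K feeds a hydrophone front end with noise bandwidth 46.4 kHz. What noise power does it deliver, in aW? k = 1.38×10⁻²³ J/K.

P_n = kTB = 1.38×10⁻²³ × 290 × 4.64×10⁴ = 1.86×10⁻¹⁶ W = 186 aW

186 aW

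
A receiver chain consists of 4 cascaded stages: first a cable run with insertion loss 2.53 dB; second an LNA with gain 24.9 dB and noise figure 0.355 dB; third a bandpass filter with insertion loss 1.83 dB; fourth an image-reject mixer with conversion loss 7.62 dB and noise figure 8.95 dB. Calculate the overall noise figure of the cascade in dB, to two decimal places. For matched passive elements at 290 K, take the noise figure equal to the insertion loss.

3.02 dB

Convert to linear (a loss of L dB is a gain of −L dB): F_i = 10^(NF_i/10), G_i = 10^(G_i,dB/10)
  Stage 1: F_1 = 10^(2.53/10) = 1.791, G_1 = 10^(−2.53/10) = 0.5585
  Stage 2: F_2 = 10^(0.355/10) = 1.085, G_2 = 10^(24.9/10) = 309.0
  Stage 3: F_3 = 10^(1.83/10) = 1.524, G_3 = 10^(−1.83/10) = 0.6561
  Stage 4: F_4 = 10^(8.95/10) = 7.852, G_4 = 10^(−7.62/10) = 0.1730
Friis cascade:
  F = 1.791 + (1.085 − 1)/0.5585 + (1.524 − 1)/172.6 + (7.852 − 1)/113.2 = 2.007
NF = 10 log₁₀(2.007) = 3.02 dB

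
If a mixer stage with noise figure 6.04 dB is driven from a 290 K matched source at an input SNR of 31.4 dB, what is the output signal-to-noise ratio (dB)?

25.36 dB

By definition F = SNR_in/SNR_out, so in dB: SNR_out = SNR_in − NF
SNR_out = 31.4 − 6.04 = 25.36 dB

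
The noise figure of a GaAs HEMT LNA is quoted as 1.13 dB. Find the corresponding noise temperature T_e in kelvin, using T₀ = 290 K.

86.2 K

F = 10^(1.13/10) = 1.29718
T_e = (F − 1)·T₀ = (1.29718 − 1) × 290 = 86.2 K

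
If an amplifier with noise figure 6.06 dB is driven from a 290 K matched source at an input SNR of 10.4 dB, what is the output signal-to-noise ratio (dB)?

By definition F = SNR_in/SNR_out, so in dB: SNR_out = SNR_in − NF
SNR_out = 10.4 − 6.06 = 4.34 dB

4.34 dB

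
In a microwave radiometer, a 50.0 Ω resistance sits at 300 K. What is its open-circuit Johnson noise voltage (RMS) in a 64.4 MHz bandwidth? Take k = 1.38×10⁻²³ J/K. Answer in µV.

V_n = √(4kTRB)
4kTRB = 4 × 1.38×10⁻²³ × 300 × 5.00×10¹ × 6.44×10⁷ = 5.33×10⁻¹¹ V²
V_n = √(5.33×10⁻¹¹) = 7.30×10⁻⁶ V = 7.30 µV

7.30 µV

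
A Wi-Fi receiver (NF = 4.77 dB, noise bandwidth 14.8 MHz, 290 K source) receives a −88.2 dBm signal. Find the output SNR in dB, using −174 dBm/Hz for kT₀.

9.3 dB

Noise floor: N = −174 + 10 log₁₀(B) + NF
10 log₁₀(1.48×10⁷) = 71.7 dB
N = −174 + 71.7 + 4.77 = −97.53 dBm
SNR = P_sig − N = −88.2 − (−97.53) = 9.33 dB → 9.3 dB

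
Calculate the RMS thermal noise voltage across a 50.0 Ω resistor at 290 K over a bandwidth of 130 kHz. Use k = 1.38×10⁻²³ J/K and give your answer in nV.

323 nV

V_n = √(4kTRB)
4kTRB = 4 × 1.38×10⁻²³ × 290 × 5.00×10¹ × 1.30×10⁵ = 1.04×10⁻¹³ V²
V_n = √(1.04×10⁻¹³) = 3.23×10⁻⁷ V = 323 nV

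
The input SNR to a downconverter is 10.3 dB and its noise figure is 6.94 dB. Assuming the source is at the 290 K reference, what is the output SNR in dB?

By definition F = SNR_in/SNR_out, so in dB: SNR_out = SNR_in − NF
SNR_out = 10.3 − 6.94 = 3.36 dB

3.36 dB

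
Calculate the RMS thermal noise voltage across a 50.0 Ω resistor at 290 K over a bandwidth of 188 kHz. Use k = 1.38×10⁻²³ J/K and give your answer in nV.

V_n = √(4kTRB)
4kTRB = 4 × 1.38×10⁻²³ × 290 × 5.00×10¹ × 1.88×10⁵ = 1.50×10⁻¹³ V²
V_n = √(1.50×10⁻¹³) = 3.88×10⁻⁷ V = 388 nV

388 nV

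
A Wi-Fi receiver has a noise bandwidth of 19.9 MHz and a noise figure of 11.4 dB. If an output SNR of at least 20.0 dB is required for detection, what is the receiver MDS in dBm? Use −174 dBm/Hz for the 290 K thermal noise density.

−69.6 dBm

Sensitivity = −174 + 10 log₁₀(B) + NF + SNR_min
= −174 + 72.99 + 11.4 + 20.0
= −69.61 dBm → −69.6 dBm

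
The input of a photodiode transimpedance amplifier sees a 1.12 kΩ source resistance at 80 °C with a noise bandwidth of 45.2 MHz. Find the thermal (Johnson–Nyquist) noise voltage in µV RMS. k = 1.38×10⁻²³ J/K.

31.4 µV

T = 80 °C + 273.15 = 353.15 K
V_n = √(4kTRB)
4kTRB = 4 × 1.38×10⁻²³ × 353.15 × 1.12×10³ × 4.52×10⁷ = 9.87×10⁻¹⁰ V²
V_n = √(9.87×10⁻¹⁰) = 3.14×10⁻⁵ V = 31.4 µV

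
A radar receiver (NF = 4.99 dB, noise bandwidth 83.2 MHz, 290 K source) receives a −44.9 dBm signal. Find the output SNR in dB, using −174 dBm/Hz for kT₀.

44.9 dB

Noise floor: N = −174 + 10 log₁₀(B) + NF
10 log₁₀(8.32×10⁷) = 79.2 dB
N = −174 + 79.2 + 4.99 = −89.81 dBm
SNR = P_sig − N = −44.9 − (−89.81) = 44.91 dB → 44.9 dB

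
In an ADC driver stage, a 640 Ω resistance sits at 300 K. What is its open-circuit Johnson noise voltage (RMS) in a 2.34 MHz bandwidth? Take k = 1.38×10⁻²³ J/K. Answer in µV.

4.98 µV

V_n = √(4kTRB)
4kTRB = 4 × 1.38×10⁻²³ × 300 × 6.40×10² × 2.34×10⁶ = 2.48×10⁻¹¹ V²
V_n = √(2.48×10⁻¹¹) = 4.98×10⁻⁶ V = 4.98 µV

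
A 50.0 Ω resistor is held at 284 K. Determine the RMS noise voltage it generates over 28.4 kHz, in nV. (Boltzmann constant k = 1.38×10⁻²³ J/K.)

V_n = √(4kTRB)
4kTRB = 4 × 1.38×10⁻²³ × 284 × 5.00×10¹ × 2.84×10⁴ = 2.23×10⁻¹⁴ V²
V_n = √(2.23×10⁻¹⁴) = 1.49×10⁻⁷ V = 149 nV

149 nV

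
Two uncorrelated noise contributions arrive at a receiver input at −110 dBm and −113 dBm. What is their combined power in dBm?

Convert to linear, add, convert back:
P₁ = 1.00×10⁻¹⁴ W, P₂ = 5.01×10⁻¹⁵ W
P_tot = 1.50×10⁻¹⁴ W → 10 log₁₀(P_tot / 10⁻³) = −108.2 dBm

−108.2 dBm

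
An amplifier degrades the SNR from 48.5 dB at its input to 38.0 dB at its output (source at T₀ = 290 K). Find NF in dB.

NF (dB) = SNR_in(dB) − SNR_out(dB) when the source is at T₀
NF = 48.5 − 38.0 = 10.5 dB

10.5 dB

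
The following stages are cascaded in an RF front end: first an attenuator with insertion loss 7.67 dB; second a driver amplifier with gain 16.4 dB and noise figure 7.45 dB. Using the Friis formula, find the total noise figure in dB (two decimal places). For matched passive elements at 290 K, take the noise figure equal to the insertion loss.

Convert to linear (a loss of L dB is a gain of −L dB): F_i = 10^(NF_i/10), G_i = 10^(G_i,dB/10)
  Stage 1: F_1 = 10^(7.67/10) = 5.848, G_1 = 10^(−7.67/10) = 0.1710
  Stage 2: F_2 = 10^(7.45/10) = 5.559, G_2 = 10^(16.4/10) = 43.65
Friis cascade:
  F = 5.848 + (5.559 − 1)/0.1710 = 32.51
NF = 10 log₁₀(32.51) = 15.12 dB

15.12 dB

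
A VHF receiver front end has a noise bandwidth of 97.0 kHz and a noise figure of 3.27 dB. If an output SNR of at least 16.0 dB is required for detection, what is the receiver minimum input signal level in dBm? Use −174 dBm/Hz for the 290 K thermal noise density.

Sensitivity = −174 + 10 log₁₀(B) + NF + SNR_min
= −174 + 49.87 + 3.27 + 16.0
= −104.86 dBm → −104.9 dBm

−104.9 dBm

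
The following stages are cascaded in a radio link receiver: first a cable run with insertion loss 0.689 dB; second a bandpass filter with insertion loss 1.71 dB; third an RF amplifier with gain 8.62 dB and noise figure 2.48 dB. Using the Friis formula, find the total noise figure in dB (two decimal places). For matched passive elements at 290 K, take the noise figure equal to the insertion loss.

Convert to linear (a loss of L dB is a gain of −L dB): F_i = 10^(NF_i/10), G_i = 10^(G_i,dB/10)
  Stage 1: F_1 = 10^(0.689/10) = 1.172, G_1 = 10^(−0.689/10) = 0.8533
  Stage 2: F_2 = 10^(1.71/10) = 1.483, G_2 = 10^(−1.71/10) = 0.6745
  Stage 3: F_3 = 10^(2.48/10) = 1.770, G_3 = 10^(8.62/10) = 7.278
Friis cascade:
  F = 1.172 + (1.483 − 1)/0.8533 + (1.770 − 1)/0.5756 = 3.075
NF = 10 log₁₀(3.075) = 4.88 dB

4.88 dB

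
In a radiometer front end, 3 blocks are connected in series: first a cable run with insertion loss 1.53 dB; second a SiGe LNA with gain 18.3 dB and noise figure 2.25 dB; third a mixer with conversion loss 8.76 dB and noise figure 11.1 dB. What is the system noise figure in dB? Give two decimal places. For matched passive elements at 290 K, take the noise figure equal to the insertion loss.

4.21 dB

Convert to linear (a loss of L dB is a gain of −L dB): F_i = 10^(NF_i/10), G_i = 10^(G_i,dB/10)
  Stage 1: F_1 = 10^(1.53/10) = 1.422, G_1 = 10^(−1.53/10) = 0.7031
  Stage 2: F_2 = 10^(2.25/10) = 1.679, G_2 = 10^(18.3/10) = 67.61
  Stage 3: F_3 = 10^(11.1/10) = 12.88, G_3 = 10^(−8.76/10) = 0.1330
Friis cascade:
  F = 1.422 + (1.679 − 1)/0.7031 + (12.88 − 1)/47.53 = 2.638
NF = 10 log₁₀(2.638) = 4.21 dB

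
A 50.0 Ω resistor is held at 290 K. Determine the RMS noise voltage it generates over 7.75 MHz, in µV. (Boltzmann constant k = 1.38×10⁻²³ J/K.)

V_n = √(4kTRB)
4kTRB = 4 × 1.38×10⁻²³ × 290 × 5.00×10¹ × 7.75×10⁶ = 6.20×10⁻¹² V²
V_n = √(6.20×10⁻¹²) = 2.49×10⁻⁶ V = 2.49 µV

2.49 µV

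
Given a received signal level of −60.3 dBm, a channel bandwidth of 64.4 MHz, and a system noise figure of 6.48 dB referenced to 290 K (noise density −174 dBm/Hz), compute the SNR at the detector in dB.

29.1 dB

Noise floor: N = −174 + 10 log₁₀(B) + NF
10 log₁₀(6.44×10⁷) = 78.09 dB
N = −174 + 78.09 + 6.48 = −89.43 dBm
SNR = P_sig − N = −60.3 − (−89.43) = 29.13 dB → 29.1 dB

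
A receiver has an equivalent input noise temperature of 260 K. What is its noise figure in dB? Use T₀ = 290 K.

F = 1 + T_e/T₀ = 1 + 260/290 = 1.89655
NF = 10 log₁₀(1.89655) = 2.78 dB

2.78 dB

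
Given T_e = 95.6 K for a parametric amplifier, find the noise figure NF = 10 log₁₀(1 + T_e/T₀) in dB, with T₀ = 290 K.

1.24 dB

F = 1 + T_e/T₀ = 1 + 95.6/290 = 1.32966
NF = 10 log₁₀(1.32966) = 1.24 dB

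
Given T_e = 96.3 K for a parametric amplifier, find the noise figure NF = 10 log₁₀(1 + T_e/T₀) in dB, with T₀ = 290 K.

F = 1 + T_e/T₀ = 1 + 96.3/290 = 1.33207
NF = 10 log₁₀(1.33207) = 1.25 dB

1.25 dB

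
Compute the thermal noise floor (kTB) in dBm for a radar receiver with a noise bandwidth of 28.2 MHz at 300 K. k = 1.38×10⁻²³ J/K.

P_n = kTB = 1.38×10⁻²³ × 300 × 2.82×10⁷ = 1.17×10⁻¹³ W
In dBm: 10 log₁₀(1.17×10⁻¹³ / 10⁻³) = −99.3 dBm

−99.3 dBm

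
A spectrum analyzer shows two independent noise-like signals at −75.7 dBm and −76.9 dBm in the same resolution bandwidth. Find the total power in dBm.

Convert to linear, add, convert back:
P₁ = 2.69×10⁻¹¹ W, P₂ = 2.04×10⁻¹¹ W
P_tot = 4.73×10⁻¹¹ W → 10 log₁₀(P_tot / 10⁻³) = −73.2 dBm

−73.2 dBm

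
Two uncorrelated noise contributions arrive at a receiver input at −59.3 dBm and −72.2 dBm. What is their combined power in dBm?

Convert to linear, add, convert back:
P₁ = 1.17×10⁻⁹ W, P₂ = 6.03×10⁻¹¹ W
P_tot = 1.24×10⁻⁹ W → 10 log₁₀(P_tot / 10⁻³) = −59.1 dBm

−59.1 dBm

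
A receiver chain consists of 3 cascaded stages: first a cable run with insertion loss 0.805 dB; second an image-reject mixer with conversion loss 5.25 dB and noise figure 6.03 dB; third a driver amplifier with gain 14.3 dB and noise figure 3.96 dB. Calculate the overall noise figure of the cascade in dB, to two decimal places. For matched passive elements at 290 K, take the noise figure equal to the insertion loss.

Convert to linear (a loss of L dB is a gain of −L dB): F_i = 10^(NF_i/10), G_i = 10^(G_i,dB/10)
  Stage 1: F_1 = 10^(0.805/10) = 1.204, G_1 = 10^(−0.805/10) = 0.8308
  Stage 2: F_2 = 10^(6.03/10) = 4.009, G_2 = 10^(−5.25/10) = 0.2985
  Stage 3: F_3 = 10^(3.96/10) = 2.489, G_3 = 10^(14.3/10) = 26.92
Friis cascade:
  F = 1.204 + (4.009 − 1)/0.8308 + (2.489 − 1)/0.2480 = 10.83
NF = 10 log₁₀(10.83) = 10.35 dB

10.35 dB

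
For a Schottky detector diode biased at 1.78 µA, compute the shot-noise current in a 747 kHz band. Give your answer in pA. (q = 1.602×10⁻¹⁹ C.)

I_n = √(2qI·B)
2qI·B = 2 × 1.602×10⁻¹⁹ × 1.78×10⁻⁶ × 7.47×10⁵ = 4.26×10⁻¹⁹ A²
I_n = √(4.26×10⁻¹⁹) = 6.53×10⁻¹⁰ A = 653 pA

653 pA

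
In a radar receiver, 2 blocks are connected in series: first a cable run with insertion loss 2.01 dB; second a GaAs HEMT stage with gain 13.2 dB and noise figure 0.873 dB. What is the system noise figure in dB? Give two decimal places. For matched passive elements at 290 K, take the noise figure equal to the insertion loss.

Convert to linear (a loss of L dB is a gain of −L dB): F_i = 10^(NF_i/10), G_i = 10^(G_i,dB/10)
  Stage 1: F_1 = 10^(2.01/10) = 1.589, G_1 = 10^(−2.01/10) = 0.6295
  Stage 2: F_2 = 10^(0.873/10) = 1.223, G_2 = 10^(13.2/10) = 20.89
Friis cascade:
  F = 1.589 + (1.223 − 1)/0.6295 = 1.942
NF = 10 log₁₀(1.942) = 2.88 dB

2.88 dB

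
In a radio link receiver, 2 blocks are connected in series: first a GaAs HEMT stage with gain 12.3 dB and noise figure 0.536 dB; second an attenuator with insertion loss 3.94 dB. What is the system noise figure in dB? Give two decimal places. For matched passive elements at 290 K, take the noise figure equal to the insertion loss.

Convert to linear (a loss of L dB is a gain of −L dB): F_i = 10^(NF_i/10), G_i = 10^(G_i,dB/10)
  Stage 1: F_1 = 10^(0.536/10) = 1.131, G_1 = 10^(12.3/10) = 16.98
  Stage 2: F_2 = 10^(3.94/10) = 2.477, G_2 = 10^(−3.94/10) = 0.4036
Friis cascade:
  F = 1.131 + (2.477 − 1)/16.98 = 1.218
NF = 10 log₁₀(1.218) = 0.86 dB

0.86 dB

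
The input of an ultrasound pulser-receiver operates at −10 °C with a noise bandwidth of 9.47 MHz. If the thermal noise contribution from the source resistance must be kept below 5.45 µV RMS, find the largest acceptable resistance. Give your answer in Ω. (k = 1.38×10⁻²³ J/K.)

T = −10 °C + 273.15 = 263.15 K
Johnson–Nyquist: V_n = √(4kTRB) ⇒ R = V_n² / (4kTB)
4kTB = 4 × 1.38×10⁻²³ × 263.15 × 9.47×10⁶ = 1.38×10⁻¹³
R = (5.45×10⁻⁶)² / 1.38×10⁻¹³ = 2.16×10² Ω = 216 Ω

216 Ω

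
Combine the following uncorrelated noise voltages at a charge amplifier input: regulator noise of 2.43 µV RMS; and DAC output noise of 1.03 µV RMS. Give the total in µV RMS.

2.64 µV

Uncorrelated sources add in power (mean-square): V_tot = √(ΣV_i²)
V_tot = √[(2.43×10⁻⁶)² + (1.03×10⁻⁶)²] = 2.64×10⁻⁶ V = 2.64 µV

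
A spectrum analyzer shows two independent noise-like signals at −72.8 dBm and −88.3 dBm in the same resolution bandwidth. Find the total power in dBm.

Convert to linear, add, convert back:
P₁ = 5.25×10⁻¹¹ W, P₂ = 1.48×10⁻¹² W
P_tot = 5.40×10⁻¹¹ W → 10 log₁₀(P_tot / 10⁻³) = −72.7 dBm

−72.7 dBm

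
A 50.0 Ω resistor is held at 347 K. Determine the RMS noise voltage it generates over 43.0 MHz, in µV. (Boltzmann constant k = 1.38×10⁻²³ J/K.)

V_n = √(4kTRB)
4kTRB = 4 × 1.38×10⁻²³ × 347 × 5.00×10¹ × 4.30×10⁷ = 4.12×10⁻¹¹ V²
V_n = √(4.12×10⁻¹¹) = 6.42×10⁻⁶ V = 6.42 µV

6.42 µV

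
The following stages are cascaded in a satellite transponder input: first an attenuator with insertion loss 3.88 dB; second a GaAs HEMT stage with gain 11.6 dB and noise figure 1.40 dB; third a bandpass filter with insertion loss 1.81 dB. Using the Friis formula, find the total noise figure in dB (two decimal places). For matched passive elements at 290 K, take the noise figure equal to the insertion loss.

Convert to linear (a loss of L dB is a gain of −L dB): F_i = 10^(NF_i/10), G_i = 10^(G_i,dB/10)
  Stage 1: F_1 = 10^(3.88/10) = 2.443, G_1 = 10^(−3.88/10) = 0.4093
  Stage 2: F_2 = 10^(1.40/10) = 1.380, G_2 = 10^(11.6/10) = 14.45
  Stage 3: F_3 = 10^(1.81/10) = 1.517, G_3 = 10^(−1.81/10) = 0.6592
Friis cascade:
  F = 2.443 + (1.380 − 1)/0.4093 + (1.517 − 1)/5.916 = 3.460
NF = 10 log₁₀(3.460) = 5.39 dB

5.39 dB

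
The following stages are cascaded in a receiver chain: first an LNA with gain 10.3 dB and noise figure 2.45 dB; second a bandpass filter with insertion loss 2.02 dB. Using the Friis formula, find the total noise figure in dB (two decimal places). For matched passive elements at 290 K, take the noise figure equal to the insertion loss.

2.58 dB

Convert to linear (a loss of L dB is a gain of −L dB): F_i = 10^(NF_i/10), G_i = 10^(G_i,dB/10)
  Stage 1: F_1 = 10^(2.45/10) = 1.758, G_1 = 10^(10.3/10) = 10.72
  Stage 2: F_2 = 10^(2.02/10) = 1.592, G_2 = 10^(−2.02/10) = 0.6281
Friis cascade:
  F = 1.758 + (1.592 − 1)/10.72 = 1.813
NF = 10 log₁₀(1.813) = 2.58 dB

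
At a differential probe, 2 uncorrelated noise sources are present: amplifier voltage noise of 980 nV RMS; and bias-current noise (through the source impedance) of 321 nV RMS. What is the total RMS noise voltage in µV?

1.03 µV

Uncorrelated sources add in power (mean-square): V_tot = √(ΣV_i²)
V_tot = √[(9.80×10⁻⁷)² + (3.21×10⁻⁷)²] = 1.03×10⁻⁶ V = 1.03 µV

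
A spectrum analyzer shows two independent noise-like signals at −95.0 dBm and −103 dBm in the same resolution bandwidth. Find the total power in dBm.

Convert to linear, add, convert back:
P₁ = 3.16×10⁻¹³ W, P₂ = 5.01×10⁻¹⁴ W
P_tot = 3.66×10⁻¹³ W → 10 log₁₀(P_tot / 10⁻³) = −94.4 dBm

−94.4 dBm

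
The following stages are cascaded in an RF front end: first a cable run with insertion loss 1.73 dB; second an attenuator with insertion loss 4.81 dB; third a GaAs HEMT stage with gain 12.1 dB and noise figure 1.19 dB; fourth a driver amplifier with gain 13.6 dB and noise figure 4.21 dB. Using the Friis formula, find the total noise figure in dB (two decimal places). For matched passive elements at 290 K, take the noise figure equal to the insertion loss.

8.05 dB

Convert to linear (a loss of L dB is a gain of −L dB): F_i = 10^(NF_i/10), G_i = 10^(G_i,dB/10)
  Stage 1: F_1 = 10^(1.73/10) = 1.489, G_1 = 10^(−1.73/10) = 0.6714
  Stage 2: F_2 = 10^(4.81/10) = 3.027, G_2 = 10^(−4.81/10) = 0.3304
  Stage 3: F_3 = 10^(1.19/10) = 1.315, G_3 = 10^(12.1/10) = 16.22
  Stage 4: F_4 = 10^(4.21/10) = 2.636, G_4 = 10^(13.6/10) = 22.91
Friis cascade:
  F = 1.489 + (3.027 − 1)/0.6714 + (1.315 − 1)/0.2218 + (2.636 − 1)/3.597 = 6.384
NF = 10 log₁₀(6.384) = 8.05 dB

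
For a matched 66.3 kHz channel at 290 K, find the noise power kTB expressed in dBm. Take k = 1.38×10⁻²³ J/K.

−125.8 dBm

P_n = kTB = 1.38×10⁻²³ × 290 × 6.63×10⁴ = 2.65×10⁻¹⁶ W
In dBm: 10 log₁₀(2.65×10⁻¹⁶ / 10⁻³) = −125.8 dBm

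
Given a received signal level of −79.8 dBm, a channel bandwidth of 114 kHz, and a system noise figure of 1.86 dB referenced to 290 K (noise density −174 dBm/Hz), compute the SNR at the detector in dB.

Noise floor: N = −174 + 10 log₁₀(B) + NF
10 log₁₀(1.14×10⁵) = 50.57 dB
N = −174 + 50.57 + 1.86 = −121.57 dBm
SNR = P_sig − N = −79.8 − (−121.57) = 41.77 dB → 41.8 dB

41.8 dB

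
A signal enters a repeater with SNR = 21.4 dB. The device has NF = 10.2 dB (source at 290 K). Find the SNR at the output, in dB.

11.2 dB

By definition F = SNR_in/SNR_out, so in dB: SNR_out = SNR_in − NF
SNR_out = 21.4 − 10.2 = 11.2 dB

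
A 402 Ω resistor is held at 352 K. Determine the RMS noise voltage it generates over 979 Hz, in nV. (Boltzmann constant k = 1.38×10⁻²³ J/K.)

V_n = √(4kTRB)
4kTRB = 4 × 1.38×10⁻²³ × 352 × 4.02×10² × 9.79×10² = 7.65×10⁻¹⁵ V²
V_n = √(7.65×10⁻¹⁵) = 8.74×10⁻⁸ V = 87.4 nV

87.4 nV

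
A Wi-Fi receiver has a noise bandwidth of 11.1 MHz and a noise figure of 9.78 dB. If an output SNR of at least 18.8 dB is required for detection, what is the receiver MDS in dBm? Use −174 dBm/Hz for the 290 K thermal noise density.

−75.0 dBm

Sensitivity = −174 + 10 log₁₀(B) + NF + SNR_min
= −174 + 70.45 + 9.78 + 18.8
= −74.97 dBm → −75.0 dBm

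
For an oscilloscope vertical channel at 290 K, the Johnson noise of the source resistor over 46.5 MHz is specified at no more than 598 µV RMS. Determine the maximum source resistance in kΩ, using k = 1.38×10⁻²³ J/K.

Johnson–Nyquist: V_n = √(4kTRB) ⇒ R = V_n² / (4kTB)
4kTB = 4 × 1.38×10⁻²³ × 290 × 4.65×10⁷ = 7.44×10⁻¹³
R = (5.98×10⁻⁴)² / 7.44×10⁻¹³ = 4.80×10⁵ Ω = 480 kΩ

480 kΩ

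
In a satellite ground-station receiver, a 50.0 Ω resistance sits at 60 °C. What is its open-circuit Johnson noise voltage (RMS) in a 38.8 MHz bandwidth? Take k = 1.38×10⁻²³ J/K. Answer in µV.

T = 60 °C + 273.15 = 333.15 K
V_n = √(4kTRB)
4kTRB = 4 × 1.38×10⁻²³ × 333.15 × 5.00×10¹ × 3.88×10⁷ = 3.57×10⁻¹¹ V²
V_n = √(3.57×10⁻¹¹) = 5.97×10⁻⁶ V = 5.97 µV

5.97 µV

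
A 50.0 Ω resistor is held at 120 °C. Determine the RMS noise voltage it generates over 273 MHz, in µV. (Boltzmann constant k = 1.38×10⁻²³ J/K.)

T = 120 °C + 273.15 = 393.15 K
V_n = √(4kTRB)
4kTRB = 4 × 1.38×10⁻²³ × 393.15 × 5.00×10¹ × 2.73×10⁸ = 2.96×10⁻¹⁰ V²
V_n = √(2.96×10⁻¹⁰) = 1.72×10⁻⁵ V = 17.2 µV

17.2 µV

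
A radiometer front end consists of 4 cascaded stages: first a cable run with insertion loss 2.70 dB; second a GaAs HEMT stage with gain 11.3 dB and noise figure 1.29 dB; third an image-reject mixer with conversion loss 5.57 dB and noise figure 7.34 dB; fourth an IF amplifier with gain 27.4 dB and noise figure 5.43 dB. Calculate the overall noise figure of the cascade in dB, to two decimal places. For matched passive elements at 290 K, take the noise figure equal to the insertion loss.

6.39 dB

Convert to linear (a loss of L dB is a gain of −L dB): F_i = 10^(NF_i/10), G_i = 10^(G_i,dB/10)
  Stage 1: F_1 = 10^(2.70/10) = 1.862, G_1 = 10^(−2.70/10) = 0.5370
  Stage 2: F_2 = 10^(1.29/10) = 1.346, G_2 = 10^(11.3/10) = 13.49
  Stage 3: F_3 = 10^(7.34/10) = 5.420, G_3 = 10^(−5.57/10) = 0.2773
  Stage 4: F_4 = 10^(5.43/10) = 3.491, G_4 = 10^(27.4/10) = 549.5
Friis cascade:
  F = 1.862 + (1.346 − 1)/0.5370 + (5.420 − 1)/7.244 + (3.491 − 1)/2.009 = 4.356
NF = 10 log₁₀(4.356) = 6.39 dB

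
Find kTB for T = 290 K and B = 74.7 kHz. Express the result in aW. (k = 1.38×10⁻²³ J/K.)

P_n = kTB = 1.38×10⁻²³ × 290 × 7.47×10⁴ = 2.99×10⁻¹⁶ W = 299 aW

299 aW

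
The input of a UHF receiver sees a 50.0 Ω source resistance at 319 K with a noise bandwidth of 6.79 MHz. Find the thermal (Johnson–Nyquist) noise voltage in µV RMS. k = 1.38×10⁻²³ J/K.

2.45 µV

V_n = √(4kTRB)
4kTRB = 4 × 1.38×10⁻²³ × 319 × 5.00×10¹ × 6.79×10⁶ = 5.98×10⁻¹² V²
V_n = √(5.98×10⁻¹²) = 2.45×10⁻⁶ V = 2.45 µV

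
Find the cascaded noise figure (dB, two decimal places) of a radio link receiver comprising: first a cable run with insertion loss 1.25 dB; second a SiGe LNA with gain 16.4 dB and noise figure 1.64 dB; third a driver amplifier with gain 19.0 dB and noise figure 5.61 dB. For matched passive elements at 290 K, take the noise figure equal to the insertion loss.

3.07 dB

Convert to linear (a loss of L dB is a gain of −L dB): F_i = 10^(NF_i/10), G_i = 10^(G_i,dB/10)
  Stage 1: F_1 = 10^(1.25/10) = 1.334, G_1 = 10^(−1.25/10) = 0.7499
  Stage 2: F_2 = 10^(1.64/10) = 1.459, G_2 = 10^(16.4/10) = 43.65
  Stage 3: F_3 = 10^(5.61/10) = 3.639, G_3 = 10^(19.0/10) = 79.43
Friis cascade:
  F = 1.334 + (1.459 − 1)/0.7499 + (3.639 − 1)/32.73 = 2.026
NF = 10 log₁₀(2.026) = 3.07 dB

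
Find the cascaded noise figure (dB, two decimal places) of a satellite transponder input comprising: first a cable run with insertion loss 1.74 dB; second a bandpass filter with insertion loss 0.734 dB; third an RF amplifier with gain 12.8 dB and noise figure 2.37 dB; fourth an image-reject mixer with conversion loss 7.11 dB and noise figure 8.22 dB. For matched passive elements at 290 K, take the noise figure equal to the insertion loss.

5.53 dB

Convert to linear (a loss of L dB is a gain of −L dB): F_i = 10^(NF_i/10), G_i = 10^(G_i,dB/10)
  Stage 1: F_1 = 10^(1.74/10) = 1.493, G_1 = 10^(−1.74/10) = 0.6699
  Stage 2: F_2 = 10^(0.734/10) = 1.184, G_2 = 10^(−0.734/10) = 0.8445
  Stage 3: F_3 = 10^(2.37/10) = 1.726, G_3 = 10^(12.8/10) = 19.05
  Stage 4: F_4 = 10^(8.22/10) = 6.637, G_4 = 10^(−7.11/10) = 0.1945
Friis cascade:
  F = 1.493 + (1.184 − 1)/0.6699 + (1.726 − 1)/0.5657 + (6.637 − 1)/10.78 = 3.574
NF = 10 log₁₀(3.574) = 5.53 dB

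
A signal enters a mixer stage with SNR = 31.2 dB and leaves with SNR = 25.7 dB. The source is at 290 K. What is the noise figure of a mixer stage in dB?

NF (dB) = SNR_in(dB) − SNR_out(dB) when the source is at T₀
NF = 31.2 − 25.7 = 5.5 dB

5.5 dB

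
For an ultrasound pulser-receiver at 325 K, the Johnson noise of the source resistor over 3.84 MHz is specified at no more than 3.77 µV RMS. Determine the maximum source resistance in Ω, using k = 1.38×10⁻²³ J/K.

206 Ω

Johnson–Nyquist: V_n = √(4kTRB) ⇒ R = V_n² / (4kTB)
4kTB = 4 × 1.38×10⁻²³ × 325 × 3.84×10⁶ = 6.89×10⁻¹⁴
R = (3.77×10⁻⁶)² / 6.89×10⁻¹⁴ = 2.06×10² Ω = 206 Ω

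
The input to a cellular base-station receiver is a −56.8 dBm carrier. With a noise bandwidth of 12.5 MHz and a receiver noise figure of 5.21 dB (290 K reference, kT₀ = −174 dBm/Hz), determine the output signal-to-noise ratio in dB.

41.0 dB

Noise floor: N = −174 + 10 log₁₀(B) + NF
10 log₁₀(1.25×10⁷) = 70.97 dB
N = −174 + 70.97 + 5.21 = −97.82 dBm
SNR = P_sig − N = −56.8 − (−97.82) = 41.02 dB → 41.0 dB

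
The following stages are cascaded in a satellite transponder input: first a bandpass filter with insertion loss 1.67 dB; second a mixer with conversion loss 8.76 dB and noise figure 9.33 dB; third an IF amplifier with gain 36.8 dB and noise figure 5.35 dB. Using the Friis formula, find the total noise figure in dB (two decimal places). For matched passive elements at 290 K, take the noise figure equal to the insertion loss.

Convert to linear (a loss of L dB is a gain of −L dB): F_i = 10^(NF_i/10), G_i = 10^(G_i,dB/10)
  Stage 1: F_1 = 10^(1.67/10) = 1.469, G_1 = 10^(−1.67/10) = 0.6808
  Stage 2: F_2 = 10^(9.33/10) = 8.570, G_2 = 10^(−8.76/10) = 0.1330
  Stage 3: F_3 = 10^(5.35/10) = 3.428, G_3 = 10^(36.8/10) = 4786
Friis cascade:
  F = 1.469 + (8.570 − 1)/0.6808 + (3.428 − 1)/0.09057 = 39.39
NF = 10 log₁₀(39.39) = 15.95 dB

15.95 dB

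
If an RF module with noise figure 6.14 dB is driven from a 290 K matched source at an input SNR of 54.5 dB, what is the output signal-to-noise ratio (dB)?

By definition F = SNR_in/SNR_out, so in dB: SNR_out = SNR_in − NF
SNR_out = 54.5 − 6.14 = 48.36 dB

48.36 dB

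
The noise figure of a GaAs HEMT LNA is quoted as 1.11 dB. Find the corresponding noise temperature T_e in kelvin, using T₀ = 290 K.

84.5 K

F = 10^(1.11/10) = 1.29122
T_e = (F − 1)·T₀ = (1.29122 − 1) × 290 = 84.5 K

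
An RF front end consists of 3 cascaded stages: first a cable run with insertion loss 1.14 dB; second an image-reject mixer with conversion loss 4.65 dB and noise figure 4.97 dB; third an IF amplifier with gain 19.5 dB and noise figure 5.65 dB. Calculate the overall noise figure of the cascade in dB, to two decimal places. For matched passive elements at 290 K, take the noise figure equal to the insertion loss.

Convert to linear (a loss of L dB is a gain of −L dB): F_i = 10^(NF_i/10), G_i = 10^(G_i,dB/10)
  Stage 1: F_1 = 10^(1.14/10) = 1.300, G_1 = 10^(−1.14/10) = 0.7691
  Stage 2: F_2 = 10^(4.97/10) = 3.141, G_2 = 10^(−4.65/10) = 0.3428
  Stage 3: F_3 = 10^(5.65/10) = 3.673, G_3 = 10^(19.5/10) = 89.13
Friis cascade:
  F = 1.300 + (3.141 − 1)/0.7691 + (3.673 − 1)/0.2636 = 14.22
NF = 10 log₁₀(14.22) = 11.53 dB

11.53 dB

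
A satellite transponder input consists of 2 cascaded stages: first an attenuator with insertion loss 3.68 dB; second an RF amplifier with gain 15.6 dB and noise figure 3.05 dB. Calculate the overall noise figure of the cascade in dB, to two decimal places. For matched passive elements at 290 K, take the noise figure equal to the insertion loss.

6.73 dB

Convert to linear (a loss of L dB is a gain of −L dB): F_i = 10^(NF_i/10), G_i = 10^(G_i,dB/10)
  Stage 1: F_1 = 10^(3.68/10) = 2.333, G_1 = 10^(−3.68/10) = 0.4285
  Stage 2: F_2 = 10^(3.05/10) = 2.018, G_2 = 10^(15.6/10) = 36.31
Friis cascade:
  F = 2.333 + (2.018 − 1)/0.4285 = 4.710
NF = 10 log₁₀(4.710) = 6.73 dB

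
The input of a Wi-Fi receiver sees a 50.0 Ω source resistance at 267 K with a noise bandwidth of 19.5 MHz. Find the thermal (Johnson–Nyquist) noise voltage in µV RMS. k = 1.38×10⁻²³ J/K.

3.79 µV

V_n = √(4kTRB)
4kTRB = 4 × 1.38×10⁻²³ × 267 × 5.00×10¹ × 1.95×10⁷ = 1.44×10⁻¹¹ V²
V_n = √(1.44×10⁻¹¹) = 3.79×10⁻⁶ V = 3.79 µV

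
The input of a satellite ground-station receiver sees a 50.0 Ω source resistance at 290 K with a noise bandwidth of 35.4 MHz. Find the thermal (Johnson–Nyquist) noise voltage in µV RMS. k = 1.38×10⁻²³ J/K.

5.32 µV

V_n = √(4kTRB)
4kTRB = 4 × 1.38×10⁻²³ × 290 × 5.00×10¹ × 3.54×10⁷ = 2.83×10⁻¹¹ V²
V_n = √(2.83×10⁻¹¹) = 5.32×10⁻⁶ V = 5.32 µV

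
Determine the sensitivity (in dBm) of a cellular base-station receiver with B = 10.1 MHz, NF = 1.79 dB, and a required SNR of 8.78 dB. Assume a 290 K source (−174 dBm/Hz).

Sensitivity = −174 + 10 log₁₀(B) + NF + SNR_min
= −174 + 70.04 + 1.79 + 8.78
= −93.39 dBm → −93.4 dBm

−93.4 dBm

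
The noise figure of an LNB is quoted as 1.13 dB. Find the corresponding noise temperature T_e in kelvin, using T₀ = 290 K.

F = 10^(1.13/10) = 1.29718
T_e = (F − 1)·T₀ = (1.29718 − 1) × 290 = 86.2 K

86.2 K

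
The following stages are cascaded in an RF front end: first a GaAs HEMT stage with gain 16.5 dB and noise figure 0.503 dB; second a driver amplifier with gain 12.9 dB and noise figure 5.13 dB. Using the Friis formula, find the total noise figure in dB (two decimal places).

0.69 dB

Convert to linear (a loss of L dB is a gain of −L dB): F_i = 10^(NF_i/10), G_i = 10^(G_i,dB/10)
  Stage 1: F_1 = 10^(0.503/10) = 1.123, G_1 = 10^(16.5/10) = 44.67
  Stage 2: F_2 = 10^(5.13/10) = 3.258, G_2 = 10^(12.9/10) = 19.50
Friis cascade:
  F = 1.123 + (3.258 − 1)/44.67 = 1.173
NF = 10 log₁₀(1.173) = 0.69 dB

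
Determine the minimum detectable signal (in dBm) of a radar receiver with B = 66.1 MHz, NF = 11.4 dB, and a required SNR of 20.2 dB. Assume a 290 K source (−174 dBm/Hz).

Sensitivity = −174 + 10 log₁₀(B) + NF + SNR_min
= −174 + 78.2 + 11.4 + 20.2
= −64.2 dBm → −64.2 dBm

−64.2 dBm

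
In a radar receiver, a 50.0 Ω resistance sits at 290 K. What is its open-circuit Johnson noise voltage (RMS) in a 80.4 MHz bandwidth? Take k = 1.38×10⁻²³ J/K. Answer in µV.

V_n = √(4kTRB)
4kTRB = 4 × 1.38×10⁻²³ × 290 × 5.00×10¹ × 8.04×10⁷ = 6.44×10⁻¹¹ V²
V_n = √(6.44×10⁻¹¹) = 8.02×10⁻⁶ V = 8.02 µV

8.02 µV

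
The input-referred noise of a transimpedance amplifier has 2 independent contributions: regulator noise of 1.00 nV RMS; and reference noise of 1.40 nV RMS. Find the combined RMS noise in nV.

Uncorrelated sources add in power (mean-square): V_tot = √(ΣV_i²)
V_tot = √[(1.00×10⁻⁹)² + (1.40×10⁻⁹)²] = 1.72×10⁻⁹ V = 1.72 nV

1.72 nV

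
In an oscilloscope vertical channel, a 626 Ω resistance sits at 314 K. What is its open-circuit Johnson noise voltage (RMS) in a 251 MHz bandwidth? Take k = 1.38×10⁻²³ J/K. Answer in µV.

52.2 µV

V_n = √(4kTRB)
4kTRB = 4 × 1.38×10⁻²³ × 314 × 6.26×10² × 2.51×10⁸ = 2.72×10⁻⁹ V²
V_n = √(2.72×10⁻⁹) = 5.22×10⁻⁵ V = 52.2 µV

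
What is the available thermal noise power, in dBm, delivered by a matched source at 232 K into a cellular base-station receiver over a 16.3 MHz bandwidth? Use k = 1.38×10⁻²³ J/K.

P_n = kTB = 1.38×10⁻²³ × 232 × 1.63×10⁷ = 5.22×10⁻¹⁴ W
In dBm: 10 log₁₀(5.22×10⁻¹⁴ / 10⁻³) = −102.8 dBm

−102.8 dBm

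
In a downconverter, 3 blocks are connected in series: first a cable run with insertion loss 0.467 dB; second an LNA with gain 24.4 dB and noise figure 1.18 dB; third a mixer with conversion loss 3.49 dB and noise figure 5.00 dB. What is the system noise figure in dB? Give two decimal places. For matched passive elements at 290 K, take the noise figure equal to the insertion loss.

1.67 dB

Convert to linear (a loss of L dB is a gain of −L dB): F_i = 10^(NF_i/10), G_i = 10^(G_i,dB/10)
  Stage 1: F_1 = 10^(0.467/10) = 1.114, G_1 = 10^(−0.467/10) = 0.8980
  Stage 2: F_2 = 10^(1.18/10) = 1.312, G_2 = 10^(24.4/10) = 275.4
  Stage 3: F_3 = 10^(5.00/10) = 3.162, G_3 = 10^(−3.49/10) = 0.4477
Friis cascade:
  F = 1.114 + (1.312 − 1)/0.8980 + (3.162 − 1)/247.3 = 1.470
NF = 10 log₁₀(1.470) = 1.67 dB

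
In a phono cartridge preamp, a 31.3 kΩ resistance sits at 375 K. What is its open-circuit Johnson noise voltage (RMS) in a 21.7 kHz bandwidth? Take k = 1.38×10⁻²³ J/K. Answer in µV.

V_n = √(4kTRB)
4kTRB = 4 × 1.38×10⁻²³ × 375 × 3.13×10⁴ × 2.17×10⁴ = 1.41×10⁻¹¹ V²
V_n = √(1.41×10⁻¹¹) = 3.75×10⁻⁶ V = 3.75 µV

3.75 µV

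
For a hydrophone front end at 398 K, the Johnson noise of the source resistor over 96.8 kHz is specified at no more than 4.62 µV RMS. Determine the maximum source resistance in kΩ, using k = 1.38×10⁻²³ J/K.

Johnson–Nyquist: V_n = √(4kTRB) ⇒ R = V_n² / (4kTB)
4kTB = 4 × 1.38×10⁻²³ × 398 × 9.68×10⁴ = 2.13×10⁻¹⁵
R = (4.62×10⁻⁶)² / 2.13×10⁻¹⁵ = 1.00×10⁴ Ω = 10.0 kΩ

10.0 kΩ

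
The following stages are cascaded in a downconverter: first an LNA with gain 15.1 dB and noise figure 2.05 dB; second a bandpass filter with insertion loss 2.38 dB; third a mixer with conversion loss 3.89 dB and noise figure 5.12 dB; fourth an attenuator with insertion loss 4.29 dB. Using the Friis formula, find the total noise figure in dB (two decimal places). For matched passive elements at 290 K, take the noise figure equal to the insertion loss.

Convert to linear (a loss of L dB is a gain of −L dB): F_i = 10^(NF_i/10), G_i = 10^(G_i,dB/10)
  Stage 1: F_1 = 10^(2.05/10) = 1.603, G_1 = 10^(15.1/10) = 32.36
  Stage 2: F_2 = 10^(2.38/10) = 1.730, G_2 = 10^(−2.38/10) = 0.5781
  Stage 3: F_3 = 10^(5.12/10) = 3.251, G_3 = 10^(−3.89/10) = 0.4083
  Stage 4: F_4 = 10^(4.29/10) = 2.685, G_4 = 10^(−4.29/10) = 0.3724
Friis cascade:
  F = 1.603 + (1.730 − 1)/32.36 + (3.251 − 1)/18.71 + (2.685 − 1)/7.638 = 1.967
NF = 10 log₁₀(1.967) = 2.94 dB

2.94 dB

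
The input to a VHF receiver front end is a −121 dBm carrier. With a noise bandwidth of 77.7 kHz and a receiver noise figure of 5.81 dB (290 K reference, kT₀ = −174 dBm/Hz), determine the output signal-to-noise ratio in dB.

Noise floor: N = −174 + 10 log₁₀(B) + NF
10 log₁₀(7.77×10⁴) = 48.9 dB
N = −174 + 48.9 + 5.81 = −119.29 dBm
SNR = P_sig − N = −121 − (−119.29) = −1.71 dB → −1.7 dB

−1.7 dB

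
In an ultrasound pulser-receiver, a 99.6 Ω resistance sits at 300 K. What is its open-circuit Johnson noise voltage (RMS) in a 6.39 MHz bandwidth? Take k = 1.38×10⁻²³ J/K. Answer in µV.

3.25 µV

V_n = √(4kTRB)
4kTRB = 4 × 1.38×10⁻²³ × 300 × 9.96×10¹ × 6.39×10⁶ = 1.05×10⁻¹¹ V²
V_n = √(1.05×10⁻¹¹) = 3.25×10⁻⁶ V = 3.25 µV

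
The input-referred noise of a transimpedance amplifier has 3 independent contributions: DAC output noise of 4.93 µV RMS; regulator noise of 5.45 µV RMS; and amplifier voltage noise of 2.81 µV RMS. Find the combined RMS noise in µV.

Uncorrelated sources add in power (mean-square): V_tot = √(ΣV_i²)
V_tot = √[(4.93×10⁻⁶)² + (5.45×10⁻⁶)² + (2.81×10⁻⁶)²] = 7.87×10⁻⁶ V = 7.87 µV

7.87 µV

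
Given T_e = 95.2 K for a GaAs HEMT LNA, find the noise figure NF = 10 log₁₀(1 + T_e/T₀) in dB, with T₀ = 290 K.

1.23 dB

F = 1 + T_e/T₀ = 1 + 95.2/290 = 1.32828
NF = 10 log₁₀(1.32828) = 1.23 dB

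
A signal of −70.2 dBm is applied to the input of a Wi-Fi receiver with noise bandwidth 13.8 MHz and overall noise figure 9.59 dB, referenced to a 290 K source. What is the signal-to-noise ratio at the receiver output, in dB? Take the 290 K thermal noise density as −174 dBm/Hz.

22.8 dB

Noise floor: N = −174 + 10 log₁₀(B) + NF
10 log₁₀(1.38×10⁷) = 71.4 dB
N = −174 + 71.4 + 9.59 = −93.01 dBm
SNR = P_sig − N = −70.2 − (−93.01) = 22.81 dB → 22.8 dB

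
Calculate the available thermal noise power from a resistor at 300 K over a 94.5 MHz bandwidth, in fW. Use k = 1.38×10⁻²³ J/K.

P_n = kTB = 1.38×10⁻²³ × 300 × 9.45×10⁷ = 3.91×10⁻¹³ W = 391 fW

391 fW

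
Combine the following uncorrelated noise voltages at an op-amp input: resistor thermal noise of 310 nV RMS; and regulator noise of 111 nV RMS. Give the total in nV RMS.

329 nV

Uncorrelated sources add in power (mean-square): V_tot = √(ΣV_i²)
V_tot = √[(3.10×10⁻⁷)² + (1.11×10⁻⁷)²] = 3.29×10⁻⁷ V = 329 nV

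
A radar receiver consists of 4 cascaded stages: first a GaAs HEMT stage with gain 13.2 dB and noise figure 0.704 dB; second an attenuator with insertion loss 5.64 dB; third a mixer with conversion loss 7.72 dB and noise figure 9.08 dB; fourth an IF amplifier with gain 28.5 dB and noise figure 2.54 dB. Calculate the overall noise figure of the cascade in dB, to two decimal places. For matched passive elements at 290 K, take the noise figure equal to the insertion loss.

5.28 dB

Convert to linear (a loss of L dB is a gain of −L dB): F_i = 10^(NF_i/10), G_i = 10^(G_i,dB/10)
  Stage 1: F_1 = 10^(0.704/10) = 1.176, G_1 = 10^(13.2/10) = 20.89
  Stage 2: F_2 = 10^(5.64/10) = 3.664, G_2 = 10^(−5.64/10) = 0.2729
  Stage 3: F_3 = 10^(9.08/10) = 8.091, G_3 = 10^(−7.72/10) = 0.1690
  Stage 4: F_4 = 10^(2.54/10) = 1.795, G_4 = 10^(28.5/10) = 707.9
Friis cascade:
  F = 1.176 + (3.664 − 1)/20.89 + (8.091 − 1)/5.702 + (1.795 − 1)/0.9638 = 3.372
NF = 10 log₁₀(3.372) = 5.28 dB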